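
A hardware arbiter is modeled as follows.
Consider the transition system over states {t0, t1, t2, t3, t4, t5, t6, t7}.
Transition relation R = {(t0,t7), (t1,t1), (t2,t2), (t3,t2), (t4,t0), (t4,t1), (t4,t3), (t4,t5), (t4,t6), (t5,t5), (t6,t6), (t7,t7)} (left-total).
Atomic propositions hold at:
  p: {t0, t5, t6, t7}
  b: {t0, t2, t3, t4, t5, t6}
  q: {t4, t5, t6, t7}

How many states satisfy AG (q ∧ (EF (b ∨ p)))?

Sat(b ∨ p) = {t0, t2, t3, t4, t5, t6, t7}
EF (b ∨ p): least fixpoint, start Z0 = {t0, t2, t3, t4, t5, t6, t7}, add states with some successor in Z. Already a fixed point.
Sat(EF (b ∨ p)) = {t0, t2, t3, t4, t5, t6, t7}
Sat(q ∧ (EF (b ∨ p))) = {t4, t5, t6, t7}
AG (q ∧ (EF (b ∨ p))): greatest fixpoint, start Z0 = {t4, t5, t6, t7}, keep only states in Sat with every successor in Z. Z1 = {t5, t6, t7}; fixed.
Sat(AG (q ∧ (EF (b ∨ p)))) = {t5, t6, t7}
|Sat(AG (q ∧ (EF (b ∨ p))))| = |{t5, t6, t7}| = 3.

3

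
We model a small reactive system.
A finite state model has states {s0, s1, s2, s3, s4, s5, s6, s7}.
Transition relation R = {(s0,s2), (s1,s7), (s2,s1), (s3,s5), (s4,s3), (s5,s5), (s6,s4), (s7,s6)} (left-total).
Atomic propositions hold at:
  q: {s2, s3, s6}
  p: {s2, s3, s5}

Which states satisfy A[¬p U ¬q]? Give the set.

Sat(¬p) = {s0, s1, s4, s6, s7}
Sat(¬q) = {s0, s1, s4, s5, s7}
A[¬p U ¬q]: least fixpoint, start Z0 = Sat(¬q) = {s0, s1, s4, s5, s7}, add states in Sat(¬p) with every successor in Z. Z1 = {s0, s1, s4, s5, s6, s7}; fixed.
Sat(A[¬p U ¬q]) = {s0, s1, s4, s5, s6, s7}

{s0, s1, s4, s5, s6, s7}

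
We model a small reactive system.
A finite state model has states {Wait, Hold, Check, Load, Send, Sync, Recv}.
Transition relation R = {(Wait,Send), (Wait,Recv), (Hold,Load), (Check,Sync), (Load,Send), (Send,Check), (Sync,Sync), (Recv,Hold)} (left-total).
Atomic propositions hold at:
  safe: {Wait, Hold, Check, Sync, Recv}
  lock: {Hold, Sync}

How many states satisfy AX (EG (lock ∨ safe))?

3

Sat(lock ∨ safe) = {Wait, Hold, Check, Sync, Recv}
EG (lock ∨ safe): greatest fixpoint, start Z0 = {Wait, Hold, Check, Sync, Recv}, keep only states in Sat with some successor in Z. Z1 = {Wait, Check, Sync, Recv}; Z2 = {Wait, Check, Sync}; Z3 = {Check, Sync}; fixed.
Sat(EG (lock ∨ safe)) = {Check, Sync}
Sat(AX (EG (lock ∨ safe))) = {s : every successor in {Check, Sync}} = {Check, Send, Sync}
|Sat(AX (EG (lock ∨ safe)))| = |{Check, Send, Sync}| = 3.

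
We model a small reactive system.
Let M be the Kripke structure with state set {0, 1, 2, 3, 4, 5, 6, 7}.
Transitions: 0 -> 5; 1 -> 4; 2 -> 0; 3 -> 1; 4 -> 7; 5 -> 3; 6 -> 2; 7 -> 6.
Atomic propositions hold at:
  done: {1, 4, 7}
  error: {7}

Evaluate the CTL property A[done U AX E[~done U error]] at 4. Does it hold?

Sat(~done) = {0, 2, 3, 5, 6}
E[~done U error]: least fixpoint, start Z0 = Sat(error) = {7}, add states in Sat(~done) with some successor in Z. Already a fixed point.
Sat(E[~done U error]) = {7}
Sat(AX E[~done U error]) = {s : every successor in {7}} = {4}
A[done U AX E[~done U error]]: least fixpoint, start Z0 = Sat(AX E[~done U error]) = {4}, add states in Sat(done) with every successor in Z. Z1 = {1, 4}; fixed.
Sat(A[done U AX E[~done U error]]) = {1, 4}
4 ∈ Sat(A[done U AX E[~done U error]]) = {1, 4}, so the formula holds at 4.

Yes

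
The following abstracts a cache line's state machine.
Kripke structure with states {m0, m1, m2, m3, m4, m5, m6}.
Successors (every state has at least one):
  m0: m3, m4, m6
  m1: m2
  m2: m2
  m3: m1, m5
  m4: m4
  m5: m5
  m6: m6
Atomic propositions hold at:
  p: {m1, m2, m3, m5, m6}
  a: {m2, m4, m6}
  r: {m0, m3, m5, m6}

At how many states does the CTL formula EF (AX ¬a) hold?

3

Sat(¬a) = {m0, m1, m3, m5}
Sat(AX ¬a) = {s : every successor in {m0, m1, m3, m5}} = {m3, m5}
EF (AX ¬a): least fixpoint, start Z0 = {m3, m5}, add states with some successor in Z. Z1 = {m0, m3, m5}; fixed.
Sat(EF (AX ¬a)) = {m0, m3, m5}
|Sat(EF (AX ¬a))| = |{m0, m3, m5}| = 3.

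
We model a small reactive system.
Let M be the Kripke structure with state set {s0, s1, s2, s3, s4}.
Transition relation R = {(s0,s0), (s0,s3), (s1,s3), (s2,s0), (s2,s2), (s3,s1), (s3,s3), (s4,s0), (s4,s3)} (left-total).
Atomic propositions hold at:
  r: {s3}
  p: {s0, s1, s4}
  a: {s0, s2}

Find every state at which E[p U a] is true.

{s0, s2, s4}

E[p U a]: least fixpoint, start Z0 = Sat(a) = {s0, s2}, add states in Sat(p) with some successor in Z. Z1 = {s0, s2, s4}; fixed.
Sat(E[p U a]) = {s0, s2, s4}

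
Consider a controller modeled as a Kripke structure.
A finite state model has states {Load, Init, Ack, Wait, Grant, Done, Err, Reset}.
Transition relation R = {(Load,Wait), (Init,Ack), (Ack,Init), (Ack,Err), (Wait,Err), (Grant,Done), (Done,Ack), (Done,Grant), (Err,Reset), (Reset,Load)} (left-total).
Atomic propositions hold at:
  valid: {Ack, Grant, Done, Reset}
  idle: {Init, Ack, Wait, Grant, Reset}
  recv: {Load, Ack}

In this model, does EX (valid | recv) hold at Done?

Sat(valid | recv) = {Load, Ack, Grant, Done, Reset}
Sat(EX (valid | recv)) = {s : some successor in {Load, Ack, Grant, Done, Reset}} = {Init, Grant, Done, Err, Reset}
Done ∈ Sat(EX (valid | recv)) = {Init, Grant, Done, Err, Reset}, so the formula holds at Done.

Yes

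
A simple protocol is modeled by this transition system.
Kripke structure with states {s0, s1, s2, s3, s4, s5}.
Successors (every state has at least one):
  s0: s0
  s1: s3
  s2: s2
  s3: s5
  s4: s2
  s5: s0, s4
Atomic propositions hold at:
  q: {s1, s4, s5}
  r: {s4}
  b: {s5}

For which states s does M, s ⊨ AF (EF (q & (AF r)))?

{s1, s3, s4, s5}

AF r: least fixpoint, start Z0 = {s4}, add states with every successor in Z. Already a fixed point.
Sat(AF r) = {s4}
Sat(q & (AF r)) = {s4}
EF (q & (AF r)): least fixpoint, start Z0 = {s4}, add states with some successor in Z. Z1 = {s4, s5}; Z2 = {s3, s4, s5}; Z3 = {s1, s3, s4, s5}; fixed.
Sat(EF (q & (AF r))) = {s1, s3, s4, s5}
AF (EF (q & (AF r))): least fixpoint, start Z0 = {s1, s3, s4, s5}, add states with every successor in Z. Already a fixed point.
Sat(AF (EF (q & (AF r)))) = {s1, s3, s4, s5}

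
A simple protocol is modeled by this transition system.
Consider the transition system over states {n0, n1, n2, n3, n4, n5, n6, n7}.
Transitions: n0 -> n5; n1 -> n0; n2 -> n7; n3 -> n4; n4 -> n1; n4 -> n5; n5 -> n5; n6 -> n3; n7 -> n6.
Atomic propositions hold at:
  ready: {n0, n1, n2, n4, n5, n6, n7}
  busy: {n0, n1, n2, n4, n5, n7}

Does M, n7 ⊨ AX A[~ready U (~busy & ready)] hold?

Yes

Sat(~ready) = {n3}
Sat(~busy) = {n3, n6}
Sat(~busy & ready) = {n6}
A[~ready U (~busy & ready)]: least fixpoint, start Z0 = Sat((~busy & ready)) = {n6}, add states in Sat(~ready) with every successor in Z. Already a fixed point.
Sat(A[~ready U (~busy & ready)]) = {n6}
Sat(AX A[~ready U (~busy & ready)]) = {s : every successor in {n6}} = {n7}
n7 ∈ Sat(AX A[~ready U (~busy & ready)]) = {n7}, so the formula holds at n7.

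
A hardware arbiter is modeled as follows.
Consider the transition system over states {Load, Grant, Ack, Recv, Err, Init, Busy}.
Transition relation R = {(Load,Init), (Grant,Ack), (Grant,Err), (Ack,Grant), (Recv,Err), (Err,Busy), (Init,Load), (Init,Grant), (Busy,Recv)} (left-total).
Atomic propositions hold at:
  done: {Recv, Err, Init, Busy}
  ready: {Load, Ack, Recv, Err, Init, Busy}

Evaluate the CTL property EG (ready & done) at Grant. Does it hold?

No

Sat(ready & done) = {Recv, Err, Init, Busy}
EG (ready & done): greatest fixpoint, start Z0 = {Recv, Err, Init, Busy}, keep only states in Sat with some successor in Z. Z1 = {Recv, Err, Busy}; fixed.
Sat(EG (ready & done)) = {Recv, Err, Busy}
Grant ∉ Sat(EG (ready & done)) = {Recv, Err, Busy}, so the formula does not hold at Grant.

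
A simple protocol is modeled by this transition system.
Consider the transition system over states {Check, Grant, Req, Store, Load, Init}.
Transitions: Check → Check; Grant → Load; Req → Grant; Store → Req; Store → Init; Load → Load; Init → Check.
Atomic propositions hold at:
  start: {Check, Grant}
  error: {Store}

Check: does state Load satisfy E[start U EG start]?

EG start: greatest fixpoint, start Z0 = {Check, Grant}, keep only states in Sat with some successor in Z. Z1 = {Check}; fixed.
Sat(EG start) = {Check}
E[start U EG start]: least fixpoint, start Z0 = Sat(EG start) = {Check}, add states in Sat(start) with some successor in Z. Already a fixed point.
Sat(E[start U EG start]) = {Check}
Load ∉ Sat(E[start U EG start]) = {Check}, so the formula does not hold at Load.

No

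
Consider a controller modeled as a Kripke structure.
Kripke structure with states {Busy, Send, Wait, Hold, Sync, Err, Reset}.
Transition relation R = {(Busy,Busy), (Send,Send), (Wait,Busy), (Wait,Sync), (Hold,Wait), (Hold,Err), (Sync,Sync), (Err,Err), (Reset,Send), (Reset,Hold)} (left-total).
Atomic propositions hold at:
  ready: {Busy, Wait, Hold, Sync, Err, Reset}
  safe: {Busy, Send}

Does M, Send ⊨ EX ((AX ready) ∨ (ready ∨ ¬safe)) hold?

No

Sat(AX ready) = {s : every successor in {Busy, Wait, Hold, Sync, Err, Reset}} = {Busy, Wait, Hold, Sync, Err}
Sat(¬safe) = {Wait, Hold, Sync, Err, Reset}
Sat(ready ∨ ¬safe) = {Busy, Wait, Hold, Sync, Err, Reset}
Sat((AX ready) ∨ (ready ∨ ¬safe)) = {Busy, Wait, Hold, Sync, Err, Reset}
Sat(EX ((AX ready) ∨ (ready ∨ ¬safe))) = {s : some successor in {Busy, Wait, Hold, Sync, Err, Reset}} = {Busy, Wait, Hold, Sync, Err, Reset}
Send ∉ Sat(EX ((AX ready) ∨ (ready ∨ ¬safe))) = {Busy, Wait, Hold, Sync, Err, Reset}, so the formula does not hold at Send.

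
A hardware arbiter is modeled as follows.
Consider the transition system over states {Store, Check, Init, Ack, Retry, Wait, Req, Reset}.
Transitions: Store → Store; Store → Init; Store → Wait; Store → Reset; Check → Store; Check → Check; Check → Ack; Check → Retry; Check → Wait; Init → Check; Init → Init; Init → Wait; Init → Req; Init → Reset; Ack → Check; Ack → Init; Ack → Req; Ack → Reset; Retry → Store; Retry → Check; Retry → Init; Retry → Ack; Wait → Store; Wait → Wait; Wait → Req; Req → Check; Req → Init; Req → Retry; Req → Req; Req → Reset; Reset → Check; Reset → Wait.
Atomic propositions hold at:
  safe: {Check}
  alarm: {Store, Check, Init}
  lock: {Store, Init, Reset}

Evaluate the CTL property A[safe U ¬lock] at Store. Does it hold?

Sat(¬lock) = {Check, Ack, Retry, Wait, Req}
A[safe U ¬lock]: least fixpoint, start Z0 = Sat(¬lock) = {Check, Ack, Retry, Wait, Req}, add states in Sat(safe) with every successor in Z. Already a fixed point.
Sat(A[safe U ¬lock]) = {Check, Ack, Retry, Wait, Req}
Store ∉ Sat(A[safe U ¬lock]) = {Check, Ack, Retry, Wait, Req}, so the formula does not hold at Store.

No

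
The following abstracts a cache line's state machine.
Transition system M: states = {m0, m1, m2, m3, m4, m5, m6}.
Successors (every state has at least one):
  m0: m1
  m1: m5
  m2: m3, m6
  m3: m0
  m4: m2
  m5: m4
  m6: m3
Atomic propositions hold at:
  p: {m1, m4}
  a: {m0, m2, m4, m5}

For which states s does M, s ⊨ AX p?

Sat(AX p) = {s : every successor in {m1, m4}} = {m0, m5}

{m0, m5}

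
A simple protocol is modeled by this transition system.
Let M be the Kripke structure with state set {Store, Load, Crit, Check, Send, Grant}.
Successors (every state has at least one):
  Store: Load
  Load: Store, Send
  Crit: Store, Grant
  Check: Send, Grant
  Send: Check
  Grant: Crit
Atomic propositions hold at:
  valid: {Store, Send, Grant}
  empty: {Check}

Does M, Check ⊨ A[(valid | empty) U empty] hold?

Sat(valid | empty) = {Store, Check, Send, Grant}
A[(valid | empty) U empty]: least fixpoint, start Z0 = Sat(empty) = {Check}, add states in Sat(valid | empty) with every successor in Z. Z1 = {Check, Send}; fixed.
Sat(A[(valid | empty) U empty]) = {Check, Send}
Check ∈ Sat(A[(valid | empty) U empty]) = {Check, Send}, so the formula holds at Check.

Yes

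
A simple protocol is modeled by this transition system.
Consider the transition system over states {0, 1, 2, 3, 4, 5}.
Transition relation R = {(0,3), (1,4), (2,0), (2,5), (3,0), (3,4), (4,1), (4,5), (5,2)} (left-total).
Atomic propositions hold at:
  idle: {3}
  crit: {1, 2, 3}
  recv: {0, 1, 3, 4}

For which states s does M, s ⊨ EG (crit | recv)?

{0, 1, 2, 3, 4}

Sat(crit | recv) = {0, 1, 2, 3, 4}
EG (crit | recv): greatest fixpoint, start Z0 = {0, 1, 2, 3, 4}, keep only states in Sat with some successor in Z. Already a fixed point.
Sat(EG (crit | recv)) = {0, 1, 2, 3, 4}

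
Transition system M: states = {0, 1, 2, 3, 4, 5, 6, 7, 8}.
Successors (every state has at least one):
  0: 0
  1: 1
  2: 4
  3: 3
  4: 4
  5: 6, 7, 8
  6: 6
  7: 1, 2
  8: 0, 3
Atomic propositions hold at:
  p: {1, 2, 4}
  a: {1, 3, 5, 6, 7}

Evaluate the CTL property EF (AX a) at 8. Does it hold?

Yes

Sat(AX a) = {s : every successor in {1, 3, 5, 6, 7}} = {1, 3, 6}
EF (AX a): least fixpoint, start Z0 = {1, 3, 6}, add states with some successor in Z. Z1 = {1, 3, 5, 6, 7, 8}; fixed.
Sat(EF (AX a)) = {1, 3, 5, 6, 7, 8}
8 ∈ Sat(EF (AX a)) = {1, 3, 5, 6, 7, 8}, so the formula holds at 8.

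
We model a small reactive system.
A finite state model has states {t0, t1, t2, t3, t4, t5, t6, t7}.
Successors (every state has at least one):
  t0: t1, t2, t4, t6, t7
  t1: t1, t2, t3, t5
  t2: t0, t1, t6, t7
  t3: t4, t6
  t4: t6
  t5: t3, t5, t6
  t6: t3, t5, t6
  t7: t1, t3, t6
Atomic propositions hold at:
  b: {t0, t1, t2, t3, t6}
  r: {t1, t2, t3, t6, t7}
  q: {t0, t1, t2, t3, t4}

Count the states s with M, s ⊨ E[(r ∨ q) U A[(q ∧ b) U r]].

Sat(r ∨ q) = {t0, t1, t2, t3, t4, t6, t7}
Sat(q ∧ b) = {t0, t1, t2, t3}
A[(q ∧ b) U r]: least fixpoint, start Z0 = Sat(r) = {t1, t2, t3, t6, t7}, add states in Sat(q ∧ b) with every successor in Z. Already a fixed point.
Sat(A[(q ∧ b) U r]) = {t1, t2, t3, t6, t7}
E[(r ∨ q) U A[(q ∧ b) U r]]: least fixpoint, start Z0 = Sat(A[(q ∧ b) U r]) = {t1, t2, t3, t6, t7}, add states in Sat(r ∨ q) with some successor in Z. Z1 = {t0, t1, t2, t3, t4, t6, t7}; fixed.
Sat(E[(r ∨ q) U A[(q ∧ b) U r]]) = {t0, t1, t2, t3, t4, t6, t7}
|Sat(E[(r ∨ q) U A[(q ∧ b) U r]])| = |{t0, t1, t2, t3, t4, t6, t7}| = 7.

7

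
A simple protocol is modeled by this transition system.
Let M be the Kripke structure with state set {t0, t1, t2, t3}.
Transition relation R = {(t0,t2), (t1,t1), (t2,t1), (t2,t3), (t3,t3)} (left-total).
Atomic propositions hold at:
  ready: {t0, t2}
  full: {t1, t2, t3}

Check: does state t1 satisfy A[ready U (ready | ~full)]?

No

Sat(~full) = {t0}
Sat(ready | ~full) = {t0, t2}
A[ready U (ready | ~full)]: least fixpoint, start Z0 = Sat((ready | ~full)) = {t0, t2}, add states in Sat(ready) with every successor in Z. Already a fixed point.
Sat(A[ready U (ready | ~full)]) = {t0, t2}
t1 ∉ Sat(A[ready U (ready | ~full)]) = {t0, t2}, so the formula does not hold at t1.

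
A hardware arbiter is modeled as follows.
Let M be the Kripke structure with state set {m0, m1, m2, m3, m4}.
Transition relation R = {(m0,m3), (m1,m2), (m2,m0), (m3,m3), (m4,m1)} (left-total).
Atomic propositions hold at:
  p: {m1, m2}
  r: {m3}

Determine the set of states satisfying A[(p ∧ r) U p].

{m1, m2}

Sat(p ∧ r) = ∅
A[(p ∧ r) U p]: least fixpoint, start Z0 = Sat(p) = {m1, m2}, add states in Sat(p ∧ r) with every successor in Z. Already a fixed point.
Sat(A[(p ∧ r) U p]) = {m1, m2}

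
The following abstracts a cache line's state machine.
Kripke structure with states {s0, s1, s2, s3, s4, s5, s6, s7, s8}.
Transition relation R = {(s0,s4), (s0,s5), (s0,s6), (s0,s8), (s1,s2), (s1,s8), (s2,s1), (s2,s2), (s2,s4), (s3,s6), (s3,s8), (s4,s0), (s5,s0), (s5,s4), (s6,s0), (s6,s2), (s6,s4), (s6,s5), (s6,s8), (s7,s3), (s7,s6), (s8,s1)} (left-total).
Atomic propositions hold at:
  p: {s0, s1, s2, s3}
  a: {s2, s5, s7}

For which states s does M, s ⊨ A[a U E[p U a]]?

{s0, s1, s2, s5, s7}

E[p U a]: least fixpoint, start Z0 = Sat(a) = {s2, s5, s7}, add states in Sat(p) with some successor in Z. Z1 = {s0, s1, s2, s5, s7}; fixed.
Sat(E[p U a]) = {s0, s1, s2, s5, s7}
A[a U E[p U a]]: least fixpoint, start Z0 = Sat(E[p U a]) = {s0, s1, s2, s5, s7}, add states in Sat(a) with every successor in Z. Already a fixed point.
Sat(A[a U E[p U a]]) = {s0, s1, s2, s5, s7}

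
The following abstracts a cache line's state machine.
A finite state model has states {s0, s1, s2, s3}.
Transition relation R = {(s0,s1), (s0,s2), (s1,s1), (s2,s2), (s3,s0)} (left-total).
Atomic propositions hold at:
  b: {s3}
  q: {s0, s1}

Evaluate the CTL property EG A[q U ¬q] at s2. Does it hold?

Yes

Sat(¬q) = {s2, s3}
A[q U ¬q]: least fixpoint, start Z0 = Sat(¬q) = {s2, s3}, add states in Sat(q) with every successor in Z. Already a fixed point.
Sat(A[q U ¬q]) = {s2, s3}
EG A[q U ¬q]: greatest fixpoint, start Z0 = {s2, s3}, keep only states in Sat with some successor in Z. Z1 = {s2}; fixed.
Sat(EG A[q U ¬q]) = {s2}
s2 ∈ Sat(EG A[q U ¬q]) = {s2}, so the formula holds at s2.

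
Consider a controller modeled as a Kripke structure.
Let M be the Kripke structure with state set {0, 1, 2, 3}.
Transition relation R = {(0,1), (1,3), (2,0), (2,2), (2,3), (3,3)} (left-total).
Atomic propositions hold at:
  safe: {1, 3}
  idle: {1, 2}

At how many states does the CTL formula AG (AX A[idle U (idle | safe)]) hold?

3

Sat(idle | safe) = {1, 2, 3}
A[idle U (idle | safe)]: least fixpoint, start Z0 = Sat((idle | safe)) = {1, 2, 3}, add states in Sat(idle) with every successor in Z. Already a fixed point.
Sat(A[idle U (idle | safe)]) = {1, 2, 3}
Sat(AX A[idle U (idle | safe)]) = {s : every successor in {1, 2, 3}} = {0, 1, 3}
AG (AX A[idle U (idle | safe)]): greatest fixpoint, start Z0 = {0, 1, 3}, keep only states in Sat with every successor in Z. Already a fixed point.
Sat(AG (AX A[idle U (idle | safe)])) = {0, 1, 3}
|Sat(AG (AX A[idle U (idle | safe)]))| = |{0, 1, 3}| = 3.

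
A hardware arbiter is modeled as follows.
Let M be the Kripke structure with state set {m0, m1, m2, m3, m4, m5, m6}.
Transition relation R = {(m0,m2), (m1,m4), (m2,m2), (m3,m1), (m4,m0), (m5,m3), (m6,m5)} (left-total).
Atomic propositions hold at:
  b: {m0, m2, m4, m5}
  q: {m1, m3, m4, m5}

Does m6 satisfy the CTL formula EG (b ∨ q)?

No

Sat(b ∨ q) = {m0, m1, m2, m3, m4, m5}
EG (b ∨ q): greatest fixpoint, start Z0 = {m0, m1, m2, m3, m4, m5}, keep only states in Sat with some successor in Z. Already a fixed point.
Sat(EG (b ∨ q)) = {m0, m1, m2, m3, m4, m5}
m6 ∉ Sat(EG (b ∨ q)) = {m0, m1, m2, m3, m4, m5}, so the formula does not hold at m6.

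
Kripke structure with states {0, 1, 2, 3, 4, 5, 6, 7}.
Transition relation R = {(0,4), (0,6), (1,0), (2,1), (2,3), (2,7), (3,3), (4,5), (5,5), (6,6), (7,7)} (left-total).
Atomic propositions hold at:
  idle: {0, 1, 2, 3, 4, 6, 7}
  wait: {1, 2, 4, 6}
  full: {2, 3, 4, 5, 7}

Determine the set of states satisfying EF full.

EF full: least fixpoint, start Z0 = {2, 3, 4, 5, 7}, add states with some successor in Z. Z1 = {0, 2, 3, 4, 5, 7}; Z2 = {0, 1, 2, 3, 4, 5, 7}; fixed.
Sat(EF full) = {0, 1, 2, 3, 4, 5, 7}

{0, 1, 2, 3, 4, 5, 7}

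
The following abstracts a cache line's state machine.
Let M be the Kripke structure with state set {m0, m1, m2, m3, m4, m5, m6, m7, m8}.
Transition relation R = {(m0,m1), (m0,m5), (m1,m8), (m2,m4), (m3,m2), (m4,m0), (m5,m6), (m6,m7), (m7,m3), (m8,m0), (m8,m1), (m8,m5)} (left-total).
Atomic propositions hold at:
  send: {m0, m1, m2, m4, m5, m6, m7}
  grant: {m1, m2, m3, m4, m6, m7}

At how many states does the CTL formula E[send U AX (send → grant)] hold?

Sat(send → grant) = {m1, m2, m3, m4, m6, m7, m8}
Sat(AX (send → grant)) = {s : every successor in {m1, m2, m3, m4, m6, m7, m8}} = {m1, m2, m3, m5, m6, m7}
E[send U AX (send → grant)]: least fixpoint, start Z0 = Sat(AX (send → grant)) = {m1, m2, m3, m5, m6, m7}, add states in Sat(send) with some successor in Z. Z1 = {m0, m1, m2, m3, m5, m6, m7}; Z2 = {m0, m1, m2, m3, m4, m5, m6, m7}; fixed.
Sat(E[send U AX (send → grant)]) = {m0, m1, m2, m3, m4, m5, m6, m7}
|Sat(E[send U AX (send → grant)])| = |{m0, m1, m2, m3, m4, m5, m6, m7}| = 8.

8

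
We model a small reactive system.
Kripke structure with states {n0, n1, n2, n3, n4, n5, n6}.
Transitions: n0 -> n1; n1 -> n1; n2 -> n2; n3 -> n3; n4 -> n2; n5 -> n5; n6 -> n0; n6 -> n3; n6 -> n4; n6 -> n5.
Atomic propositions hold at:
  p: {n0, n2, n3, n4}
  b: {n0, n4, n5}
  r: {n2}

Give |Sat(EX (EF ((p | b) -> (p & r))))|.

Sat(p | b) = {n0, n2, n3, n4, n5}
Sat(p & r) = {n2}
Sat((p | b) -> (p & r)) = {n1, n2, n6}
EF ((p | b) -> (p & r)): least fixpoint, start Z0 = {n1, n2, n6}, add states with some successor in Z. Z1 = {n0, n1, n2, n4, n6}; fixed.
Sat(EF ((p | b) -> (p & r))) = {n0, n1, n2, n4, n6}
Sat(EX (EF ((p | b) -> (p & r)))) = {s : some successor in {n0, n1, n2, n4, n6}} = {n0, n1, n2, n4, n6}
|Sat(EX (EF ((p | b) -> (p & r))))| = |{n0, n1, n2, n4, n6}| = 5.

5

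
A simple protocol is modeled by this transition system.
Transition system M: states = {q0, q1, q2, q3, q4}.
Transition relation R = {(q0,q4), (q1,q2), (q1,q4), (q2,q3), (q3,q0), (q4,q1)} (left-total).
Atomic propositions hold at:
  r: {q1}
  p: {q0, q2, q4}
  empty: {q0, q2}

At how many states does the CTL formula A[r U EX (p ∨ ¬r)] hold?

4

Sat(¬r) = {q0, q2, q3, q4}
Sat(p ∨ ¬r) = {q0, q2, q3, q4}
Sat(EX (p ∨ ¬r)) = {s : some successor in {q0, q2, q3, q4}} = {q0, q1, q2, q3}
A[r U EX (p ∨ ¬r)]: least fixpoint, start Z0 = Sat(EX (p ∨ ¬r)) = {q0, q1, q2, q3}, add states in Sat(r) with every successor in Z. Already a fixed point.
Sat(A[r U EX (p ∨ ¬r)]) = {q0, q1, q2, q3}
|Sat(A[r U EX (p ∨ ¬r)])| = |{q0, q1, q2, q3}| = 4.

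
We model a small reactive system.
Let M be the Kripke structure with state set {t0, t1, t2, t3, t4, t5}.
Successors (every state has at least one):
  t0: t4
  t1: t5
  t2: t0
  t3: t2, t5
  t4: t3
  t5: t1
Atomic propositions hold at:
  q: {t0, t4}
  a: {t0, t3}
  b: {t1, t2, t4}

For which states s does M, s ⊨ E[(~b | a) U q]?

{t0, t4}

Sat(~b) = {t0, t3, t5}
Sat(~b | a) = {t0, t3, t5}
E[(~b | a) U q]: least fixpoint, start Z0 = Sat(q) = {t0, t4}, add states in Sat(~b | a) with some successor in Z. Already a fixed point.
Sat(E[(~b | a) U q]) = {t0, t4}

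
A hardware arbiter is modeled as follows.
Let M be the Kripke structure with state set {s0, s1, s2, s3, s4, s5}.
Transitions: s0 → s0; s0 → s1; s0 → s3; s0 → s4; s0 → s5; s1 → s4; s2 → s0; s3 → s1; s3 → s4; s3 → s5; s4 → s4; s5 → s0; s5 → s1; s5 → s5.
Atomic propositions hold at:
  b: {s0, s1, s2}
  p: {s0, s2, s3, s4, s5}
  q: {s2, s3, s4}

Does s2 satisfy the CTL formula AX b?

Yes

Sat(AX b) = {s : every successor in {s0, s1, s2}} = {s2}
s2 ∈ Sat(AX b) = {s2}, so the formula holds at s2.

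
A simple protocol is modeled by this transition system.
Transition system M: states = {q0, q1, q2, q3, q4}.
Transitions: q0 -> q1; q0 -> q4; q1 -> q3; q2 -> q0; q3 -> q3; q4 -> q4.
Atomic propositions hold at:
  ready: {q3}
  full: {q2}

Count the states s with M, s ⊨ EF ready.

4

EF ready: least fixpoint, start Z0 = {q3}, add states with some successor in Z. Z1 = {q1, q3}; Z2 = {q0, q1, q3}; Z3 = {q0, q1, q2, q3}; fixed.
Sat(EF ready) = {q0, q1, q2, q3}
|Sat(EF ready)| = |{q0, q1, q2, q3}| = 4.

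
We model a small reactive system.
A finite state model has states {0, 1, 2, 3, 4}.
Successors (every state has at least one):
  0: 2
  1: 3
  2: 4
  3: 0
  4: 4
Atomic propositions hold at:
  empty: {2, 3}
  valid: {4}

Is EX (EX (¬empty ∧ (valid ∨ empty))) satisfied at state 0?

Yes

Sat(¬empty) = {0, 1, 4}
Sat(valid ∨ empty) = {2, 3, 4}
Sat(¬empty ∧ (valid ∨ empty)) = {4}
Sat(EX (¬empty ∧ (valid ∨ empty))) = {s : some successor in {4}} = {2, 4}
Sat(EX (EX (¬empty ∧ (valid ∨ empty)))) = {s : some successor in {2, 4}} = {0, 2, 4}
0 ∈ Sat(EX (EX (¬empty ∧ (valid ∨ empty)))) = {0, 2, 4}, so the formula holds at 0.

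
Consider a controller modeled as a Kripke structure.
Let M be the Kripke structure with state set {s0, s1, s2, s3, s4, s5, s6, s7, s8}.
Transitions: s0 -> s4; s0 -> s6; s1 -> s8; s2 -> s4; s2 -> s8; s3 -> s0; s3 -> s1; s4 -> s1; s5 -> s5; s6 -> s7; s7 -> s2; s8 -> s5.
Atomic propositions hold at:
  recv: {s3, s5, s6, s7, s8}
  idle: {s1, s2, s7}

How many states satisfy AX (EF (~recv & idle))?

Sat(~recv) = {s0, s1, s2, s4}
Sat(~recv & idle) = {s1, s2}
EF (~recv & idle): least fixpoint, start Z0 = {s1, s2}, add states with some successor in Z. Z1 = {s1, s2, s3, s4, s7}; Z2 = {s0, s1, s2, s3, s4, s6, s7}; fixed.
Sat(EF (~recv & idle)) = {s0, s1, s2, s3, s4, s6, s7}
Sat(AX (EF (~recv & idle))) = {s : every successor in {s0, s1, s2, s3, s4, s6, s7}} = {s0, s3, s4, s6, s7}
|Sat(AX (EF (~recv & idle)))| = |{s0, s3, s4, s6, s7}| = 5.

5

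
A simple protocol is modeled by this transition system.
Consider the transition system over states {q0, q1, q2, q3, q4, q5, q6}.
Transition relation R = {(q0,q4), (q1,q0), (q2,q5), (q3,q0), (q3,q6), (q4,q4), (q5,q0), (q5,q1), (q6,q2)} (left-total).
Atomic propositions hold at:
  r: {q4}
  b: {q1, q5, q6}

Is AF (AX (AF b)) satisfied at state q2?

Yes

AF b: least fixpoint, start Z0 = {q1, q5, q6}, add states with every successor in Z. Z1 = {q1, q2, q5, q6}; fixed.
Sat(AF b) = {q1, q2, q5, q6}
Sat(AX (AF b)) = {s : every successor in {q1, q2, q5, q6}} = {q2, q6}
AF (AX (AF b)): least fixpoint, start Z0 = {q2, q6}, add states with every successor in Z. Already a fixed point.
Sat(AF (AX (AF b))) = {q2, q6}
q2 ∈ Sat(AF (AX (AF b))) = {q2, q6}, so the formula holds at q2.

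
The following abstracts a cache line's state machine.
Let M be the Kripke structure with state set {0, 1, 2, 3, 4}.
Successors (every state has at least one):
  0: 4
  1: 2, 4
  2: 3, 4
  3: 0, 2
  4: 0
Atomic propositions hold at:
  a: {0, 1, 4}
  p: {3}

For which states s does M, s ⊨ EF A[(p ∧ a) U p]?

{1, 2, 3}

Sat(p ∧ a) = ∅
A[(p ∧ a) U p]: least fixpoint, start Z0 = Sat(p) = {3}, add states in Sat(p ∧ a) with every successor in Z. Already a fixed point.
Sat(A[(p ∧ a) U p]) = {3}
EF A[(p ∧ a) U p]: least fixpoint, start Z0 = {3}, add states with some successor in Z. Z1 = {2, 3}; Z2 = {1, 2, 3}; fixed.
Sat(EF A[(p ∧ a) U p]) = {1, 2, 3}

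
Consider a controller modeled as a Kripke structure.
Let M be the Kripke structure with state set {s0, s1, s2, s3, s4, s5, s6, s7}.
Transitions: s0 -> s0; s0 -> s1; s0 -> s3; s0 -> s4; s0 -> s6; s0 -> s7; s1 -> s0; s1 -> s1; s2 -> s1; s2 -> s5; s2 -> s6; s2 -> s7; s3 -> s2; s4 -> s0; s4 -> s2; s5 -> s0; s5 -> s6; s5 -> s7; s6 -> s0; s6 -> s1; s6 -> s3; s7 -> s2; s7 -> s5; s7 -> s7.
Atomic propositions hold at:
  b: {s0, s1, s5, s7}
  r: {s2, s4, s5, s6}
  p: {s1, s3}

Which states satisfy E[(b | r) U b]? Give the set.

Sat(b | r) = {s0, s1, s2, s4, s5, s6, s7}
E[(b | r) U b]: least fixpoint, start Z0 = Sat(b) = {s0, s1, s5, s7}, add states in Sat(b | r) with some successor in Z. Z1 = {s0, s1, s2, s4, s5, s6, s7}; fixed.
Sat(E[(b | r) U b]) = {s0, s1, s2, s4, s5, s6, s7}

{s0, s1, s2, s4, s5, s6, s7}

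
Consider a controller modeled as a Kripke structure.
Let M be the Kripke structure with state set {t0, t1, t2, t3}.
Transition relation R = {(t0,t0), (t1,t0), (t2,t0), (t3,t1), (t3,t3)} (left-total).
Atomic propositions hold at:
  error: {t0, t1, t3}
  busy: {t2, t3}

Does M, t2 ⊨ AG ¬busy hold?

Sat(¬busy) = {t0, t1}
AG ¬busy: greatest fixpoint, start Z0 = {t0, t1}, keep only states in Sat with every successor in Z. Already a fixed point.
Sat(AG ¬busy) = {t0, t1}
t2 ∉ Sat(AG ¬busy) = {t0, t1}, so the formula does not hold at t2.

No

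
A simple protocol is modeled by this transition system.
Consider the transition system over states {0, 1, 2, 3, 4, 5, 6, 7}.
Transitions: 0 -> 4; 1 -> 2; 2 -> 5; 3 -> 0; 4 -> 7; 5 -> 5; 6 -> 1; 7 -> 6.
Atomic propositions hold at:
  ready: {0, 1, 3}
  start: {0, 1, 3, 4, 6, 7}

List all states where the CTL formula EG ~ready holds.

{2, 5}

Sat(~ready) = {2, 4, 5, 6, 7}
EG ~ready: greatest fixpoint, start Z0 = {2, 4, 5, 6, 7}, keep only states in Sat with some successor in Z. Z1 = {2, 4, 5, 7}; Z2 = {2, 4, 5}; Z3 = {2, 5}; fixed.
Sat(EG ~ready) = {2, 5}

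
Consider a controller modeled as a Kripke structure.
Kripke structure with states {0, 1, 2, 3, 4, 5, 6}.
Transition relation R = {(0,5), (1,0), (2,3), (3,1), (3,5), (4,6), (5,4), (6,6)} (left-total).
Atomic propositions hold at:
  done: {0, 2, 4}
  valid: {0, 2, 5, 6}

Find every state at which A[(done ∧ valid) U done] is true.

{0, 2, 4}

Sat(done ∧ valid) = {0, 2}
A[(done ∧ valid) U done]: least fixpoint, start Z0 = Sat(done) = {0, 2, 4}, add states in Sat(done ∧ valid) with every successor in Z. Already a fixed point.
Sat(A[(done ∧ valid) U done]) = {0, 2, 4}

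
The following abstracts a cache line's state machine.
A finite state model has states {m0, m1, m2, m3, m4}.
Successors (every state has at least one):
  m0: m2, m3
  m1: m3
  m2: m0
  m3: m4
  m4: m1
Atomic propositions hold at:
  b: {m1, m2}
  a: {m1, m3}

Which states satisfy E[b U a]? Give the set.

E[b U a]: least fixpoint, start Z0 = Sat(a) = {m1, m3}, add states in Sat(b) with some successor in Z. Already a fixed point.
Sat(E[b U a]) = {m1, m3}

{m1, m3}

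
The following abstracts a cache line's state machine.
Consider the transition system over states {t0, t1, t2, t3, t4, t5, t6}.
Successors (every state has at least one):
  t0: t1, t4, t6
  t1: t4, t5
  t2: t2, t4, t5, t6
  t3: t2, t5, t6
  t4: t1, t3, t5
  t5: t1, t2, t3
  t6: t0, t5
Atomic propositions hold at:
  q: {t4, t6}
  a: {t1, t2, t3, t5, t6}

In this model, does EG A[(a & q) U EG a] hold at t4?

No

Sat(a & q) = {t6}
EG a: greatest fixpoint, start Z0 = {t1, t2, t3, t5, t6}, keep only states in Sat with some successor in Z. Already a fixed point.
Sat(EG a) = {t1, t2, t3, t5, t6}
A[(a & q) U EG a]: least fixpoint, start Z0 = Sat(EG a) = {t1, t2, t3, t5, t6}, add states in Sat(a & q) with every successor in Z. Already a fixed point.
Sat(A[(a & q) U EG a]) = {t1, t2, t3, t5, t6}
EG A[(a & q) U EG a]: greatest fixpoint, start Z0 = {t1, t2, t3, t5, t6}, keep only states in Sat with some successor in Z. Already a fixed point.
Sat(EG A[(a & q) U EG a]) = {t1, t2, t3, t5, t6}
t4 ∉ Sat(EG A[(a & q) U EG a]) = {t1, t2, t3, t5, t6}, so the formula does not hold at t4.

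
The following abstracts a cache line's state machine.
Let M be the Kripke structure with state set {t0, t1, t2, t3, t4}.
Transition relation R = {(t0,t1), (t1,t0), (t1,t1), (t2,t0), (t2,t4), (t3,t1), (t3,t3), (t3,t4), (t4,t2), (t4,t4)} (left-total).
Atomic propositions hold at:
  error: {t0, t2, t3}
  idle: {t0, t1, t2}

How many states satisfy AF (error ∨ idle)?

Sat(error ∨ idle) = {t0, t1, t2, t3}
AF (error ∨ idle): least fixpoint, start Z0 = {t0, t1, t2, t3}, add states with every successor in Z. Already a fixed point.
Sat(AF (error ∨ idle)) = {t0, t1, t2, t3}
|Sat(AF (error ∨ idle))| = |{t0, t1, t2, t3}| = 4.

4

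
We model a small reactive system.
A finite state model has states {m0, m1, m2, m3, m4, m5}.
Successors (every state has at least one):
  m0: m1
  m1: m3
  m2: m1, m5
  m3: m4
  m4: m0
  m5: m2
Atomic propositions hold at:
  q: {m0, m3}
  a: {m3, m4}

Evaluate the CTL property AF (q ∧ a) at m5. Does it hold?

Sat(q ∧ a) = {m3}
AF (q ∧ a): least fixpoint, start Z0 = {m3}, add states with every successor in Z. Z1 = {m1, m3}; Z2 = {m0, m1, m3}; Z3 = {m0, m1, m3, m4}; fixed.
Sat(AF (q ∧ a)) = {m0, m1, m3, m4}
m5 ∉ Sat(AF (q ∧ a)) = {m0, m1, m3, m4}, so the formula does not hold at m5.

No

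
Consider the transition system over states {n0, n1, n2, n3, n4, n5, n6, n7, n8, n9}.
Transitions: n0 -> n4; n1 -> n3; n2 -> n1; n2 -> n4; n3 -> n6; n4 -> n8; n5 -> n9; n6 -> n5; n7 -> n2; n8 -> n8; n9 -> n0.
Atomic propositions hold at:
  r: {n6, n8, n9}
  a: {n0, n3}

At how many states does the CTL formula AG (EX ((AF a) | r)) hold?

2

AF a: least fixpoint, start Z0 = {n0, n3}, add states with every successor in Z. Z1 = {n0, n1, n3, n9}; Z2 = {n0, n1, n3, n5, n9}; Z3 = {n0, n1, n3, n5, n6, n9}; fixed.
Sat(AF a) = {n0, n1, n3, n5, n6, n9}
Sat((AF a) | r) = {n0, n1, n3, n5, n6, n8, n9}
Sat(EX ((AF a) | r)) = {s : some successor in {n0, n1, n3, n5, n6, n8, n9}} = {n1, n2, n3, n4, n5, n6, n8, n9}
AG (EX ((AF a) | r)): greatest fixpoint, start Z0 = {n1, n2, n3, n4, n5, n6, n8, n9}, keep only states in Sat with every successor in Z. Z1 = {n1, n2, n3, n4, n5, n6, n8}; Z2 = {n1, n2, n3, n4, n6, n8}; Z3 = {n1, n2, n3, n4, n8}; Z4 = {n1, n2, n4, n8}; Z5 = {n2, n4, n8}; Z6 = {n4, n8}; fixed.
Sat(AG (EX ((AF a) | r))) = {n4, n8}
|Sat(AG (EX ((AF a) | r)))| = |{n4, n8}| = 2.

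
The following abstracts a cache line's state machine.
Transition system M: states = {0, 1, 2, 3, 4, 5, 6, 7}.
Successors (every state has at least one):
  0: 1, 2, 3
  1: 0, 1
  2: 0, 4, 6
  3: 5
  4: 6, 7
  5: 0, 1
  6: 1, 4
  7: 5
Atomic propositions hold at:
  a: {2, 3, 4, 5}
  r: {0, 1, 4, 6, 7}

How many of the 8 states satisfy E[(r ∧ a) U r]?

Sat(r ∧ a) = {4}
E[(r ∧ a) U r]: least fixpoint, start Z0 = Sat(r) = {0, 1, 4, 6, 7}, add states in Sat(r ∧ a) with some successor in Z. Already a fixed point.
Sat(E[(r ∧ a) U r]) = {0, 1, 4, 6, 7}
|Sat(E[(r ∧ a) U r])| = |{0, 1, 4, 6, 7}| = 5.

5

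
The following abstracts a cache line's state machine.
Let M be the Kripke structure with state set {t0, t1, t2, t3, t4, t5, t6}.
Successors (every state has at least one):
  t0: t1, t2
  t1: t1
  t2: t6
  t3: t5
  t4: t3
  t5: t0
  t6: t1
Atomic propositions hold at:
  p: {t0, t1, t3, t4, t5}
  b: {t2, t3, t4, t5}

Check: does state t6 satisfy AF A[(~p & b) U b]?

Sat(~p) = {t2, t6}
Sat(~p & b) = {t2}
A[(~p & b) U b]: least fixpoint, start Z0 = Sat(b) = {t2, t3, t4, t5}, add states in Sat(~p & b) with every successor in Z. Already a fixed point.
Sat(A[(~p & b) U b]) = {t2, t3, t4, t5}
AF A[(~p & b) U b]: least fixpoint, start Z0 = {t2, t3, t4, t5}, add states with every successor in Z. Already a fixed point.
Sat(AF A[(~p & b) U b]) = {t2, t3, t4, t5}
t6 ∉ Sat(AF A[(~p & b) U b]) = {t2, t3, t4, t5}, so the formula does not hold at t6.

No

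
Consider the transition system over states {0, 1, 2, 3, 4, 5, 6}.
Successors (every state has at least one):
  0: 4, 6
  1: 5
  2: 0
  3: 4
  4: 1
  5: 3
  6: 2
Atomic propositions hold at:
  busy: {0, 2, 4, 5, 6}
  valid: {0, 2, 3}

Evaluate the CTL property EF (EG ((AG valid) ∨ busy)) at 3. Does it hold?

AG valid: greatest fixpoint, start Z0 = {0, 2, 3}, keep only states in Sat with every successor in Z. Z1 = {2}; Z2 = ∅; fixed.
Sat(AG valid) = ∅
Sat((AG valid) ∨ busy) = {0, 2, 4, 5, 6}
EG ((AG valid) ∨ busy): greatest fixpoint, start Z0 = {0, 2, 4, 5, 6}, keep only states in Sat with some successor in Z. Z1 = {0, 2, 6}; fixed.
Sat(EG ((AG valid) ∨ busy)) = {0, 2, 6}
EF (EG ((AG valid) ∨ busy)): least fixpoint, start Z0 = {0, 2, 6}, add states with some successor in Z. Already a fixed point.
Sat(EF (EG ((AG valid) ∨ busy))) = {0, 2, 6}
3 ∉ Sat(EF (EG ((AG valid) ∨ busy))) = {0, 2, 6}, so the formula does not hold at 3.

No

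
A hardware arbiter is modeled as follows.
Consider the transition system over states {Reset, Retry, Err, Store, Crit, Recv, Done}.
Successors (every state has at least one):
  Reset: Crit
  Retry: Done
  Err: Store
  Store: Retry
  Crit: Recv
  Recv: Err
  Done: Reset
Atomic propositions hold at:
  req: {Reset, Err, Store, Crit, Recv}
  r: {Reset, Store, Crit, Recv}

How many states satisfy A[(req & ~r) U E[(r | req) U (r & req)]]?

Sat(~r) = {Retry, Err, Done}
Sat(req & ~r) = {Err}
Sat(r | req) = {Reset, Err, Store, Crit, Recv}
Sat(r & req) = {Reset, Store, Crit, Recv}
E[(r | req) U (r & req)]: least fixpoint, start Z0 = Sat((r & req)) = {Reset, Store, Crit, Recv}, add states in Sat(r | req) with some successor in Z. Z1 = {Reset, Err, Store, Crit, Recv}; fixed.
Sat(E[(r | req) U (r & req)]) = {Reset, Err, Store, Crit, Recv}
A[(req & ~r) U E[(r | req) U (r & req)]]: least fixpoint, start Z0 = Sat(E[(r | req) U (r & req)]) = {Reset, Err, Store, Crit, Recv}, add states in Sat(req & ~r) with every successor in Z. Already a fixed point.
Sat(A[(req & ~r) U E[(r | req) U (r & req)]]) = {Reset, Err, Store, Crit, Recv}
|Sat(A[(req & ~r) U E[(r | req) U (r & req)]])| = |{Reset, Err, Store, Crit, Recv}| = 5.

5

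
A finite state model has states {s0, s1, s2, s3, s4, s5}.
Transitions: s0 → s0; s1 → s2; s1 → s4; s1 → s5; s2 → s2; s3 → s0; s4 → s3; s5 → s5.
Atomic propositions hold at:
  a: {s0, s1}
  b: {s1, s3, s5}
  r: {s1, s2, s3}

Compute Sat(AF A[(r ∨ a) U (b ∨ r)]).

{s1, s2, s3, s4, s5}

Sat(r ∨ a) = {s0, s1, s2, s3}
Sat(b ∨ r) = {s1, s2, s3, s5}
A[(r ∨ a) U (b ∨ r)]: least fixpoint, start Z0 = Sat((b ∨ r)) = {s1, s2, s3, s5}, add states in Sat(r ∨ a) with every successor in Z. Already a fixed point.
Sat(A[(r ∨ a) U (b ∨ r)]) = {s1, s2, s3, s5}
AF A[(r ∨ a) U (b ∨ r)]: least fixpoint, start Z0 = {s1, s2, s3, s5}, add states with every successor in Z. Z1 = {s1, s2, s3, s4, s5}; fixed.
Sat(AF A[(r ∨ a) U (b ∨ r)]) = {s1, s2, s3, s4, s5}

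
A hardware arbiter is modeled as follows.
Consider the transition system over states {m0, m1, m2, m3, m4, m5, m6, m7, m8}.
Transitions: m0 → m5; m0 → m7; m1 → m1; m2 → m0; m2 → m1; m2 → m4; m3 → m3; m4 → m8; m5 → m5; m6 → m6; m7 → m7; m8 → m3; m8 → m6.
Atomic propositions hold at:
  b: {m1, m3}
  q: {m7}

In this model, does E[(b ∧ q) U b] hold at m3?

Yes

Sat(b ∧ q) = ∅
E[(b ∧ q) U b]: least fixpoint, start Z0 = Sat(b) = {m1, m3}, add states in Sat(b ∧ q) with some successor in Z. Already a fixed point.
Sat(E[(b ∧ q) U b]) = {m1, m3}
m3 ∈ Sat(E[(b ∧ q) U b]) = {m1, m3}, so the formula holds at m3.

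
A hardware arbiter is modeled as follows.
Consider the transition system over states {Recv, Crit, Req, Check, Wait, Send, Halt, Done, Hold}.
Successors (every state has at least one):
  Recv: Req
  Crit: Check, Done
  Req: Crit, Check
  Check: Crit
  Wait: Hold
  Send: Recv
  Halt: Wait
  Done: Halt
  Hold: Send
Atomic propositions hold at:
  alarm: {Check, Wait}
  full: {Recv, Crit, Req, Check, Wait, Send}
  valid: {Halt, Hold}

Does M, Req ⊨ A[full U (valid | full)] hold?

Sat(valid | full) = {Recv, Crit, Req, Check, Wait, Send, Halt, Hold}
A[full U (valid | full)]: least fixpoint, start Z0 = Sat((valid | full)) = {Recv, Crit, Req, Check, Wait, Send, Halt, Hold}, add states in Sat(full) with every successor in Z. Already a fixed point.
Sat(A[full U (valid | full)]) = {Recv, Crit, Req, Check, Wait, Send, Halt, Hold}
Req ∈ Sat(A[full U (valid | full)]) = {Recv, Crit, Req, Check, Wait, Send, Halt, Hold}, so the formula holds at Req.

Yes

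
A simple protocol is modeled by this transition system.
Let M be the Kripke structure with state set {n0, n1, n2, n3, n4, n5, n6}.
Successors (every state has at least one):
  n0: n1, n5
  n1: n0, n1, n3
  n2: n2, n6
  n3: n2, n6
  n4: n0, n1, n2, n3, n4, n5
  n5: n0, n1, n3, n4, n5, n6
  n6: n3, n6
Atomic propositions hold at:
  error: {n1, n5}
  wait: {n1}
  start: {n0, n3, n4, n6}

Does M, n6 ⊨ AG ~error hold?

Yes

Sat(~error) = {n0, n2, n3, n4, n6}
AG ~error: greatest fixpoint, start Z0 = {n0, n2, n3, n4, n6}, keep only states in Sat with every successor in Z. Z1 = {n2, n3, n6}; fixed.
Sat(AG ~error) = {n2, n3, n6}
n6 ∈ Sat(AG ~error) = {n2, n3, n6}, so the formula holds at n6.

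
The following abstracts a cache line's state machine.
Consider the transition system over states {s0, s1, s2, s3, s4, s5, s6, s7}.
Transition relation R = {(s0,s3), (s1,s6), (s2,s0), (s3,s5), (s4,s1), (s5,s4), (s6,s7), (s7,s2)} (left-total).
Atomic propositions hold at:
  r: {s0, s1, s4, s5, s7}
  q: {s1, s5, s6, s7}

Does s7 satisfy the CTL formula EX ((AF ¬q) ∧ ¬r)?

Sat(¬q) = {s0, s2, s3, s4}
AF ¬q: least fixpoint, start Z0 = {s0, s2, s3, s4}, add states with every successor in Z. Z1 = {s0, s2, s3, s4, s5, s7}; Z2 = {s0, s2, s3, s4, s5, s6, s7}; Z3 = {s0, s1, s2, s3, s4, s5, s6, s7}; fixed.
Sat(AF ¬q) = {s0, s1, s2, s3, s4, s5, s6, s7}
Sat(¬r) = {s2, s3, s6}
Sat((AF ¬q) ∧ ¬r) = {s2, s3, s6}
Sat(EX ((AF ¬q) ∧ ¬r)) = {s : some successor in {s2, s3, s6}} = {s0, s1, s7}
s7 ∈ Sat(EX ((AF ¬q) ∧ ¬r)) = {s0, s1, s7}, so the formula holds at s7.

Yes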